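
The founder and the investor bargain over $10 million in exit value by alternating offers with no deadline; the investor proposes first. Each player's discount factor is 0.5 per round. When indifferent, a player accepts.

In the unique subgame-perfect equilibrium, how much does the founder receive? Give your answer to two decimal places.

3.33

In a stationary SPE each proposer offers the other exactly their discounted continuation value.
If the investor keeps x when proposing and the founder keeps y when proposing, then x = 10 − 0.5y and y = 10 − 0.5x.
Solving: x = 10(1 − 0.5) / (1 − 0.5·0.5) = 5 / 0.75 ≈ 6.6667.
The founder gets 10 − 6.6667 ≈ 3.3333.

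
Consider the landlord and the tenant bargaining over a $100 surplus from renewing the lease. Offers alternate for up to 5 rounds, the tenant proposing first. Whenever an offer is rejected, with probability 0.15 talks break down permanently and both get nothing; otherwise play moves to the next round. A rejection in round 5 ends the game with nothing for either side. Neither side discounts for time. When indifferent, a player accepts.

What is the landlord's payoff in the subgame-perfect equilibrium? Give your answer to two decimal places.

21.96

By backward induction:
Round 5 (the tenant proposes): rejection yields 0 for the landlord; the tenant offers 0 and keeps 100.
Round 4 (the landlord proposes): rejecting gives the tenant an expected 0.85 × 100 = 85; the landlord offers that and keeps 15.
Round 3 (the tenant proposes): rejecting gives the landlord an expected 0.85 × 15 = 12.75, so the tenant offers 12.75, keeping 87.25.
Round 2 (the landlord proposes): rejecting gives the tenant an expected 0.85 × 87.25 = 74.1625, so the landlord offers 74.1625, keeping 25.8375.
Round 1 (the tenant proposes): rejecting gives the landlord an expected 0.85 × 25.8375 = 21.961875. The tenant offers 21.961875 and keeps 100 − 21.961875 = 78.038125.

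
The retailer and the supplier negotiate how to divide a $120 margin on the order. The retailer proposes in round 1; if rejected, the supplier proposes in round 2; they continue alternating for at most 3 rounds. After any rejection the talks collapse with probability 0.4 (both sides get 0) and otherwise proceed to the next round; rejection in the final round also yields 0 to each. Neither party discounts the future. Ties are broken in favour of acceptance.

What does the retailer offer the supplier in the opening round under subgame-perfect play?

28.8

Round 3 (the retailer proposes): the supplier will accept anything ≥ 0, so the retailer offers 0 and keeps 120.
Round 2 (the supplier proposes): rejecting gives the retailer an expected 0.6 × 120 = 72; the supplier offers that and keeps 48.
Round 1 (the retailer proposes): rejecting gives the supplier an expected 0.6 × 48 = 28.8. The retailer offers 28.8 and keeps 120 − 28.8 = 91.2.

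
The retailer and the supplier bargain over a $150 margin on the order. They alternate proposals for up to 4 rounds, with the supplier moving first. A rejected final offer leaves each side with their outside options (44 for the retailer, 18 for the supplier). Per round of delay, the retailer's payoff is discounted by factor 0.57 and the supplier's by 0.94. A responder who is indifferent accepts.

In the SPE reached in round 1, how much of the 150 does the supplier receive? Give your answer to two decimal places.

Round 4 (the retailer proposes): the supplier gets 18 if talks fail, so the retailer offers 18 and keeps 132.
Round 3 (the supplier proposes): the retailer can get 132 next round, worth 0.57 × 132 = 75.24 now, so the supplier offers 75.24, keeping 74.76.
Round 2 (the retailer proposes): the supplier can get 74.76 next round, worth 0.94 × 74.76 = 70.2744 now; the retailer offers that and keeps 79.7256.
Round 1 (the supplier proposes): the retailer can get 79.7256 next round, worth 0.57 × 79.7256 = 45.443592 now, so the supplier offers 45.443592, keeping 104.556408.

104.56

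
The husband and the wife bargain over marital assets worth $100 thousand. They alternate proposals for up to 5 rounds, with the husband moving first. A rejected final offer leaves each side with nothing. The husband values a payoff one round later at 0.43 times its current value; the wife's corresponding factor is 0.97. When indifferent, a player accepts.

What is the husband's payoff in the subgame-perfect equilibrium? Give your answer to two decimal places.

21.65

Round 5 (the husband proposes): rejection yields 0 for the wife; the husband offers 0 and keeps 100.
Round 4 (the wife proposes): the husband can get 100 next round, worth 0.43 × 100 = 43 now. The wife offers 43 and keeps 100 − 43 = 57.
Round 3 (the husband proposes): the wife can get 57 next round, worth 0.97 × 57 = 55.29 now, so the husband offers 55.29, keeping 44.71.
Round 2 (the wife proposes): the husband can get 44.71 next round, worth 0.43 × 44.71 = 19.2253 now; the wife offers that and keeps 80.7747.
Round 1 (the husband proposes): the wife can get 80.7747 next round, worth 0.97 × 80.7747 = 78.351459 now. The husband offers 78.351459 and keeps 100 − 78.351459 = 21.648541.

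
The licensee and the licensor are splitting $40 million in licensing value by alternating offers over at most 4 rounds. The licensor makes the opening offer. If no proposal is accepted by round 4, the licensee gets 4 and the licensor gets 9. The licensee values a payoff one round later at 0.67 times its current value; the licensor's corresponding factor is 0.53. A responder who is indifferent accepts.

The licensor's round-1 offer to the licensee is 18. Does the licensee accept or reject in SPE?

Reject

Round 4 (the licensee proposes): the licensor gets 9 if talks fail, so the licensee offers 9 and keeps 31.
Round 3 (the licensor proposes): the licensee can get 31 next round, worth 0.67 × 31 = 20.77 now; the licensor offers that and keeps 19.23.
Round 2 (the licensee proposes): the licensor can get 19.23 next round, worth 0.53 × 19.23 = 10.1919 now, so the licensee offers 10.1919, keeping 29.8081.
So by rejecting in round 1, the licensee gets 29.8081 next round, worth 0.67 × 29.8081 = 19.971427 now.
Offer 18 < 19.971427, so the licensee rejects.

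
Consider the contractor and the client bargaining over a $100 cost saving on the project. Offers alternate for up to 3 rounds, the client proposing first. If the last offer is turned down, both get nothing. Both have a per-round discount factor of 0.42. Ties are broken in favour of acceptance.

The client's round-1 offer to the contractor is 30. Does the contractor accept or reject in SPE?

Accept

Round 3 (the client proposes): rejection yields 0 for the contractor; the client offers 0 and keeps 100.
Round 2 (the contractor proposes): the client can get 100 next round, worth 0.42 × 100 = 42 now. The contractor offers 42 and keeps 100 − 42 = 58.
So by rejecting in round 1, the contractor gets 58 next round, worth 0.42 × 58 = 24.36 now.
Offer 30 ≥ 24.36, so the contractor accepts.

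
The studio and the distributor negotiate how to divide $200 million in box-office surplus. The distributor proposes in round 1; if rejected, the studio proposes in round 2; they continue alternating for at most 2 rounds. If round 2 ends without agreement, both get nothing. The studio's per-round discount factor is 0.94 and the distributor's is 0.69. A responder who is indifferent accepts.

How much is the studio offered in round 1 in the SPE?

188

Round 2 (the studio proposes): rejection yields 0 for the distributor; the studio offers 0 and keeps 200.
Round 1 (the distributor proposes): the studio can get 200 next round, worth 0.94 × 200 = 188 now; the distributor offers that and keeps 12.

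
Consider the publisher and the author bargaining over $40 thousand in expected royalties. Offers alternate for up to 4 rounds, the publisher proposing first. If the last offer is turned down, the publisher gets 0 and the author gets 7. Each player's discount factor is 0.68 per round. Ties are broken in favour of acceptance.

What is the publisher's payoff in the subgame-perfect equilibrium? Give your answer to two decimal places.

18.72

Round 4 (the author proposes): rejection yields 0 for the publisher; the author offers 0 and keeps 40.
Round 3 (the publisher proposes): the author can get 40 next round, worth 0.68 × 40 = 27.2 now, so the publisher offers 27.2, keeping 12.8.
Round 2 (the author proposes): the publisher can get 12.8 next round, worth 0.68 × 12.8 = 8.704 now; the author offers that and keeps 31.296.
Round 1 (the publisher proposes): the author can get 31.296 next round, worth 0.68 × 31.296 = 21.28128 now, so the publisher offers 21.28128, keeping 18.71872.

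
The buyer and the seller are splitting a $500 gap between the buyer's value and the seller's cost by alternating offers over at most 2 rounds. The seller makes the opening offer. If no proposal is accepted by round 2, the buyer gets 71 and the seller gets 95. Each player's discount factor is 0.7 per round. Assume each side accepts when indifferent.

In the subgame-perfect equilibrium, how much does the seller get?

Round 2 (the buyer proposes): the seller gets 95 if talks fail, so the buyer offers 95 and keeps 405.
Round 1 (the seller proposes): the buyer can get 405 next round, worth 0.7 × 405 = 283.5 now. The seller offers 283.5 and keeps 500 − 283.5 = 216.5.

216.5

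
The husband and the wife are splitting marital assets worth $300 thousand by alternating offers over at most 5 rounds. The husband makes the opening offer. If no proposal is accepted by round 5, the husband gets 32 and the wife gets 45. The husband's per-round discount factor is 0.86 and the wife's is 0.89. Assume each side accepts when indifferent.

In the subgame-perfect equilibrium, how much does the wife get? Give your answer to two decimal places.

92.35

By backward induction:
Round 5 (the husband proposes): the wife gets 45 if talks fail, so the husband offers 45 and keeps 255.
Round 4 (the wife proposes): the husband can get 255 next round, worth 0.86 × 255 = 219.3 now; the wife offers that and keeps 80.7.
Round 3 (the husband proposes): the wife can get 80.7 next round, worth 0.89 × 80.7 = 71.823 now. The husband offers 71.823 and keeps 300 − 71.823 = 228.177.
Round 2 (the wife proposes): the husband can get 228.177 next round, worth 0.86 × 228.177 = 196.23222 now. The wife offers 196.23222 and keeps 300 − 196.23222 = 103.76778.
Round 1 (the husband proposes): the wife can get 103.76778 next round, worth 0.89 × 103.76778 = 92.3533242 now, so the husband offers 92.3533242, keeping 207.6466758.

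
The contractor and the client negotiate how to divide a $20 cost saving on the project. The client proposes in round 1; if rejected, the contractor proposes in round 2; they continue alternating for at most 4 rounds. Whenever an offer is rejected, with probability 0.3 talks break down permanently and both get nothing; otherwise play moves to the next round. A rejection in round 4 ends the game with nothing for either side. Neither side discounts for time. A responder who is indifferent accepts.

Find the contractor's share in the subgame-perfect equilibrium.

11.06

Round 4 (the contractor proposes): the client will accept anything ≥ 0, so the contractor offers 0 and keeps 20.
Round 3 (the client proposes): rejecting gives the contractor an expected 0.7 × 20 = 14; the client offers that and keeps 6.
Round 2 (the contractor proposes): rejecting gives the client an expected 0.7 × 6 = 4.2. The contractor offers 4.2 and keeps 20 − 4.2 = 15.8.
Round 1 (the client proposes): rejecting gives the contractor an expected 0.7 × 15.8 = 11.06. The client offers 11.06 and keeps 20 − 11.06 = 8.94.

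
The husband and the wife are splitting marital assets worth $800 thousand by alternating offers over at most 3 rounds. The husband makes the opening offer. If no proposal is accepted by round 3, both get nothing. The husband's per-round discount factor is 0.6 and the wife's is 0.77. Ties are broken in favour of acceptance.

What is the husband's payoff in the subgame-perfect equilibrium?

553.6

Round 3 (the husband proposes): rejection yields 0 for the wife; the husband offers 0 and keeps 800.
Round 2 (the wife proposes): the husband can get 800 next round, worth 0.6 × 800 = 480 now. The wife offers 480 and keeps 800 − 480 = 320.
Round 1 (the husband proposes): the wife can get 320 next round, worth 0.77 × 320 = 246.4 now. The husband offers 246.4 and keeps 800 − 246.4 = 553.6.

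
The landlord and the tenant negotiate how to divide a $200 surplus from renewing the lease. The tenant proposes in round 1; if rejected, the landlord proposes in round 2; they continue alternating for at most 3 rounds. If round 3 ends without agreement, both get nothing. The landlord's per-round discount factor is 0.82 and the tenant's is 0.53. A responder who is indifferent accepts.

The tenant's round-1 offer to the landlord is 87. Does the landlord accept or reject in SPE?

Accept

Work out the landlord's continuation value if the offer is rejected.
Round 3 (the tenant proposes): rejection yields 0 for the landlord; the tenant offers 0 and keeps 200.
Round 2 (the landlord proposes): the tenant can get 200 next round, worth 0.53 × 200 = 106 now. The landlord offers 106 and keeps 200 − 106 = 94.
So by rejecting in round 1, the landlord gets 94 next round, worth 0.82 × 94 = 77.08 now.
Offer 87 ≥ 77.08, so the landlord accepts.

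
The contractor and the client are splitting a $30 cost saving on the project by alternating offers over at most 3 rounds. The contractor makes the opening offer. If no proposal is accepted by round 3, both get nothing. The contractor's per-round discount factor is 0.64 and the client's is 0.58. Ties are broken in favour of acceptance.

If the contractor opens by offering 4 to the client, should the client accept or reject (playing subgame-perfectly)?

Work out the client's continuation value if the offer is rejected.
Round 3 (the contractor proposes): the client will accept anything ≥ 0, so the contractor offers 0 and keeps 30.
Round 2 (the client proposes): the contractor can get 30 next round, worth 0.64 × 30 = 19.2 now. The client offers 19.2 and keeps 30 − 19.2 = 10.8.
So by rejecting in round 1, the client gets 10.8 next round, worth 0.58 × 10.8 = 6.264 now.
Offer 4 < 6.264, so the client rejects.

Reject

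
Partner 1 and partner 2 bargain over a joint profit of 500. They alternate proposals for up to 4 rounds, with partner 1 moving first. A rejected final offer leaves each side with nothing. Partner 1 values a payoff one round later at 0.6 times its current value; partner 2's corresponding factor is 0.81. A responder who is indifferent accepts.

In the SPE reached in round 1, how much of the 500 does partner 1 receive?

141.17

Solve by backward induction from round 4.
Round 4 (partner 2 proposes): partner 1 will accept anything ≥ 0, so partner 2 offers 0 and keeps 500.
Round 3 (partner 1 proposes): partner 2 can get 500 next round, worth 0.81 × 500 = 405 now, so partner 1 offers 405, keeping 95.
Round 2 (partner 2 proposes): partner 1 can get 95 next round, worth 0.6 × 95 = 57 now, so partner 2 offers 57, keeping 443.
Round 1 (partner 1 proposes): partner 2 can get 443 next round, worth 0.81 × 443 = 358.83 now; partner 1 offers that and keeps 141.17.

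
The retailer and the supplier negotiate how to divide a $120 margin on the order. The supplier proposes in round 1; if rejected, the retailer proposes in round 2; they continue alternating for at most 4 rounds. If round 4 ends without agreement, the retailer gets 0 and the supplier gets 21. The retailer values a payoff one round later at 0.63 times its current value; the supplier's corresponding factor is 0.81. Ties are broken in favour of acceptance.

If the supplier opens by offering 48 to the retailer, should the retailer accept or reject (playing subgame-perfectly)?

Work out the retailer's continuation value if the offer is rejected.
Round 4 (the retailer proposes): the supplier gets 21 if talks fail, so the retailer offers 21 and keeps 99.
Round 3 (the supplier proposes): the retailer can get 99 next round, worth 0.63 × 99 = 62.37 now. The supplier offers 62.37 and keeps 120 − 62.37 = 57.63.
Round 2 (the retailer proposes): the supplier can get 57.63 next round, worth 0.81 × 57.63 = 46.6803 now. The retailer offers 46.6803 and keeps 120 − 46.6803 = 73.3197.
So by rejecting in round 1, the retailer gets 73.3197 next round, worth 0.63 × 73.3197 = 46.191411 now.
Offer 48 ≥ 46.191411, so the retailer accepts.

Accept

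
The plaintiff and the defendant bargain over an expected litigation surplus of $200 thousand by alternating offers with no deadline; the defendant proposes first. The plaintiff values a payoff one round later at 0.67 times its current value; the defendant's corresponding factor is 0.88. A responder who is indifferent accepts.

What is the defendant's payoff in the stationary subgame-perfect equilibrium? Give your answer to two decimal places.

Let x be the defendant's share when the defendant proposes and y be the plaintiff's share when the plaintiff proposes.
The plaintiff accepts iff offered ≥ 0.67·y, so x = 200 − 0.67y. Symmetrically y = 200 − 0.88x.
Substituting: x = 200 − 0.67(200 − 0.88x), giving x(1 − 0.88·0.67) = 200(1 − 0.67).
So x = 200 × 0.33 / 0.4104 ≈ 160.8187, and the plaintiff receives 200 − x ≈ 39.1813.

160.82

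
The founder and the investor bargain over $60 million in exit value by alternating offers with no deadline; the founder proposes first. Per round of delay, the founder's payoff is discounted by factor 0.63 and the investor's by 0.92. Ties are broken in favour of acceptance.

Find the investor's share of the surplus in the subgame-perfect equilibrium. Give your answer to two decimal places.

When the founder proposes, the investor accepts any offer worth at least 0.92 times what the investor would get by proposing next round; and vice versa.
This gives x = 60 − 0.92y and y = 60 − 0.63x, where x and y are each side's share when it proposes.
Hence (1 − 0.92·0.63)x = 60(1 − 0.92), i.e. 0.4204·x = 4.8.
x ≈ 11.4177; the investor's share is 60 − x ≈ 48.5823.

48.58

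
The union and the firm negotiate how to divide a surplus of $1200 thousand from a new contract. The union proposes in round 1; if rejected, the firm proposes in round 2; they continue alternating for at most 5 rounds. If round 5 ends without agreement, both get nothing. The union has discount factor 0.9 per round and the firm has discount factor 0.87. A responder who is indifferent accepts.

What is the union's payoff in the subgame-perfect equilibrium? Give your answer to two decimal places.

Round 5 (the union proposes): the firm will accept anything ≥ 0, so the union offers 0 and keeps 1200.
Round 4 (the firm proposes): the union can get 1200 next round, worth 0.9 × 1200 = 1080 now; the firm offers that and keeps 120.
Round 3 (the union proposes): the firm can get 120 next round, worth 0.87 × 120 = 104.4 now; the union offers that and keeps 1095.6.
Round 2 (the firm proposes): the union can get 1095.6 next round, worth 0.9 × 1095.6 = 986.04 now, so the firm offers 986.04, keeping 213.96.
Round 1 (the union proposes): the firm can get 213.96 next round, worth 0.87 × 213.96 = 186.1452 now. The union offers 186.1452 and keeps 1200 − 186.1452 = 1013.8548.

1013.85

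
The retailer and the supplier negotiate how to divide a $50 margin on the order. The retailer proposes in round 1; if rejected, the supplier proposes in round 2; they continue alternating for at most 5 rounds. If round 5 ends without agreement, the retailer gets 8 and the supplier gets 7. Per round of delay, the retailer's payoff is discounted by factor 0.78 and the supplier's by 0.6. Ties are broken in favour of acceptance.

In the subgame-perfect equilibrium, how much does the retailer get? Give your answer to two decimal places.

38.78

Solve by backward induction from round 5.
Round 5 (the retailer proposes): the supplier gets 7 if talks fail, so the retailer offers 7 and keeps 43.
Round 4 (the supplier proposes): the retailer can get 43 next round, worth 0.78 × 43 = 33.54 now, so the supplier offers 33.54, keeping 16.46.
Round 3 (the retailer proposes): the supplier can get 16.46 next round, worth 0.6 × 16.46 = 9.876 now, so the retailer offers 9.876, keeping 40.124.
Round 2 (the supplier proposes): the retailer can get 40.124 next round, worth 0.78 × 40.124 = 31.29672 now. The supplier offers 31.29672 and keeps 50 − 31.29672 = 18.70328.
Round 1 (the retailer proposes): the supplier can get 18.70328 next round, worth 0.6 × 18.70328 = 11.221968 now. The retailer offers 11.221968 and keeps 50 − 11.221968 = 38.778032.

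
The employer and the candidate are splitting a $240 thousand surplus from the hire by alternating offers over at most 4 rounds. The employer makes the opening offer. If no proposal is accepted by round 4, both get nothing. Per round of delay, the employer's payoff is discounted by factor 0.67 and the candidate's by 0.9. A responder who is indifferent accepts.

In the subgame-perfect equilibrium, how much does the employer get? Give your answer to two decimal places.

38.47

Round 4 (the candidate proposes): the employer will accept anything ≥ 0, so the candidate offers 0 and keeps 240.
Round 3 (the employer proposes): the candidate can get 240 next round, worth 0.9 × 240 = 216 now. The employer offers 216 and keeps 240 − 216 = 24.
Round 2 (the candidate proposes): the employer can get 24 next round, worth 0.67 × 24 = 16.08 now, so the candidate offers 16.08, keeping 223.92.
Round 1 (the employer proposes): the candidate can get 223.92 next round, worth 0.9 × 223.92 = 201.528 now; the employer offers that and keeps 38.472.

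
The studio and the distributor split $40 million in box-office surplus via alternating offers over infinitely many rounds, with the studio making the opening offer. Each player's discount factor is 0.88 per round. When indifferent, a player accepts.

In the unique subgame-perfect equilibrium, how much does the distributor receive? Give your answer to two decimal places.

When the studio proposes, the distributor accepts any offer worth at least 0.88 times what the distributor would get by proposing next round; and vice versa.
This gives x = 40 − 0.88y and y = 40 − 0.88x, where x and y are each side's share when it proposes.
Hence (1 − 0.88·0.88)x = 40(1 − 0.88), i.e. 0.2256·x = 4.8.
x ≈ 21.2766; the distributor's share is 40 − x ≈ 18.7234.

18.72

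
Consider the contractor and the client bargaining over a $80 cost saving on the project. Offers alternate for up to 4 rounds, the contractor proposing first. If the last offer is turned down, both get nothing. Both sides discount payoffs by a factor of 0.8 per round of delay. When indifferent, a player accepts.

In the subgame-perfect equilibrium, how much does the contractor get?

Round 4 (the client proposes): the contractor will accept anything ≥ 0, so the client offers 0 and keeps 80.
Round 3 (the contractor proposes): the client can get 80 next round, worth 0.8 × 80 = 64 now. The contractor offers 64 and keeps 80 − 64 = 16.
Round 2 (the client proposes): the contractor can get 16 next round, worth 0.8 × 16 = 12.8 now. The client offers 12.8 and keeps 80 − 12.8 = 67.2.
Round 1 (the contractor proposes): the client can get 67.2 next round, worth 0.8 × 67.2 = 53.76 now; the contractor offers that and keeps 26.24.

26.24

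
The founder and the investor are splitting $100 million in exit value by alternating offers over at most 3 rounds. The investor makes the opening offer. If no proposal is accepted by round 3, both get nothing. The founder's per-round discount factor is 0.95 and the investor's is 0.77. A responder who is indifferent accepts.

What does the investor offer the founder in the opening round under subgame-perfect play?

21.85

Round 3 (the investor proposes): rejection yields 0 for the founder; the investor offers 0 and keeps 100.
Round 2 (the founder proposes): the investor can get 100 next round, worth 0.77 × 100 = 77 now. The founder offers 77 and keeps 100 − 77 = 23.
Round 1 (the investor proposes): the founder can get 23 next round, worth 0.95 × 23 = 21.85 now; the investor offers that and keeps 78.15.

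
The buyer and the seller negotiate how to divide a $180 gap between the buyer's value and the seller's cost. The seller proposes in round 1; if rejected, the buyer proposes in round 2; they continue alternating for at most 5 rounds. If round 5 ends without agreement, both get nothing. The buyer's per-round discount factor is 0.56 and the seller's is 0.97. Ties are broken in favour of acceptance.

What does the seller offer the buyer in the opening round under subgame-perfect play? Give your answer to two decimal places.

4.67

Round 5 (the seller proposes): rejection yields 0 for the buyer; the seller offers 0 and keeps 180.
Round 4 (the buyer proposes): the seller can get 180 next round, worth 0.97 × 180 = 174.6 now. The buyer offers 174.6 and keeps 180 − 174.6 = 5.4.
Round 3 (the seller proposes): the buyer can get 5.4 next round, worth 0.56 × 5.4 = 3.024 now; the seller offers that and keeps 176.976.
Round 2 (the buyer proposes): the seller can get 176.976 next round, worth 0.97 × 176.976 = 171.66672 now; the buyer offers that and keeps 8.33328.
Round 1 (the seller proposes): the buyer can get 8.33328 next round, worth 0.56 × 8.33328 = 4.6666368 now. The seller offers 4.6666368 and keeps 180 − 4.6666368 = 175.3333632.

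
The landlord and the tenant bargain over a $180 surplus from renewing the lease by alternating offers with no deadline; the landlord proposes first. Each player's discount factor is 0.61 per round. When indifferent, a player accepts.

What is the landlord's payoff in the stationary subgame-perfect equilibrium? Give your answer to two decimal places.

111.80

When the landlord proposes, the tenant accepts any offer worth at least 0.61 times what the tenant would get by proposing next round; and vice versa.
This gives x = 180 − 0.61y and y = 180 − 0.61x, where x and y are each side's share when it proposes.
Hence (1 − 0.61·0.61)x = 180(1 − 0.61), i.e. 0.6279·x = 70.2.
x ≈ 111.8012; the tenant's share is 180 − x ≈ 68.1988.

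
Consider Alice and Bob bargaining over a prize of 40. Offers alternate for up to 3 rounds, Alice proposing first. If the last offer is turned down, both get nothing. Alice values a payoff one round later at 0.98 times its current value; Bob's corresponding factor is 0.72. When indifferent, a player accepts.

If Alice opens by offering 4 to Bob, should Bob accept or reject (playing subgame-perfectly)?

Accept

Round 3 (Alice proposes): Bob will accept anything ≥ 0, so Alice offers 0 and keeps 40.
Round 2 (Bob proposes): Alice can get 40 next round, worth 0.98 × 40 = 39.2 now. Bob offers 39.2 and keeps 40 − 39.2 = 0.8.
So by rejecting in round 1, Bob gets 0.8 next round, worth 0.72 × 0.8 = 0.576 now.
Offer 4 ≥ 0.576, so Bob accepts.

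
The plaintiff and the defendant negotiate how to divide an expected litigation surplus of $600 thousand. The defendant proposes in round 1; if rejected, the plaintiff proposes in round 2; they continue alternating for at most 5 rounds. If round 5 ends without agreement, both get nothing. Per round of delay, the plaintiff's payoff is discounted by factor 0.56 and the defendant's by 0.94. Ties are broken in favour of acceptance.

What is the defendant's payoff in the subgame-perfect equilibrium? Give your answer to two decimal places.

569.23

Round 5 (the defendant proposes): rejection yields 0 for the plaintiff; the defendant offers 0 and keeps 600.
Round 4 (the plaintiff proposes): the defendant can get 600 next round, worth 0.94 × 600 = 564 now, so the plaintiff offers 564, keeping 36.
Round 3 (the defendant proposes): the plaintiff can get 36 next round, worth 0.56 × 36 = 20.16 now. The defendant offers 20.16 and keeps 600 − 20.16 = 579.84.
Round 2 (the plaintiff proposes): the defendant can get 579.84 next round, worth 0.94 × 579.84 = 545.0496 now; the plaintiff offers that and keeps 54.9504.
Round 1 (the defendant proposes): the plaintiff can get 54.9504 next round, worth 0.56 × 54.9504 = 30.772224 now; the defendant offers that and keeps 569.227776.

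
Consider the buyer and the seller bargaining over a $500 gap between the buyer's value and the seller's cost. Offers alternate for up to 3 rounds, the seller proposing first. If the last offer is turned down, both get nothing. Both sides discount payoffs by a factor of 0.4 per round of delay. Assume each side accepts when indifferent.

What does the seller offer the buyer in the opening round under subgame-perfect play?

120

Work backward from the last round.
Round 3 (the seller proposes): the buyer will accept anything ≥ 0, so the seller offers 0 and keeps 500.
Round 2 (the buyer proposes): the seller can get 500 next round, worth 0.4 × 500 = 200 now. The buyer offers 200 and keeps 500 − 200 = 300.
Round 1 (the seller proposes): the buyer can get 300 next round, worth 0.4 × 300 = 120 now. The seller offers 120 and keeps 500 − 120 = 380.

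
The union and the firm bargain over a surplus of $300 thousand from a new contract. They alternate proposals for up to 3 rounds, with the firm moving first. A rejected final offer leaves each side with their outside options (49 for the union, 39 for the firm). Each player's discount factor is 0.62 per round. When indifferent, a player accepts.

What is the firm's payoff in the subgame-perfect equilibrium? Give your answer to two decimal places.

Round 3 (the firm proposes): the union gets 49 if talks fail, so the firm offers 49 and keeps 251.
Round 2 (the union proposes): the firm can get 251 next round, worth 0.62 × 251 = 155.62 now, so the union offers 155.62, keeping 144.38.
Round 1 (the firm proposes): the union can get 144.38 next round, worth 0.62 × 144.38 = 89.5156 now, so the firm offers 89.5156, keeping 210.4844.

210.48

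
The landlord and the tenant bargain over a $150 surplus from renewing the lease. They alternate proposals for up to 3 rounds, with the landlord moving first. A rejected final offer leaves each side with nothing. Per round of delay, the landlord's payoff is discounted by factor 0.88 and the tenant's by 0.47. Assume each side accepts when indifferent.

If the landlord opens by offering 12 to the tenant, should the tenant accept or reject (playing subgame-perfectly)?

Accept

Round 3 (the landlord proposes): rejection yields 0 for the tenant; the landlord offers 0 and keeps 150.
Round 2 (the tenant proposes): the landlord can get 150 next round, worth 0.88 × 150 = 132 now. The tenant offers 132 and keeps 150 − 132 = 18.
So by rejecting in round 1, the tenant gets 18 next round, worth 0.47 × 18 = 8.46 now.
Offer 12 ≥ 8.46, so the tenant accepts.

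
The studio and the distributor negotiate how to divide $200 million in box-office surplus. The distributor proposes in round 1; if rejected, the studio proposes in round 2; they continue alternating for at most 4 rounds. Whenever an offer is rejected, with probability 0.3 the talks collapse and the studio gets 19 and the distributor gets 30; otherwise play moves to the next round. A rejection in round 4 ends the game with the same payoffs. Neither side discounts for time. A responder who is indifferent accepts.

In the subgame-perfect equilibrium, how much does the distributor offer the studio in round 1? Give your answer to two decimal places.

Round 4 (the studio proposes): the distributor gets 30 if talks fail, so the studio offers 30 and keeps 170.
Round 3 (the distributor proposes): rejecting gives the studio an expected 0.7 × 170 + 0.3 × 19 = 124.7; the distributor offers that and keeps 75.3.
Round 2 (the studio proposes): rejecting gives the distributor an expected 0.7 × 75.3 + 0.3 × 30 = 61.71, so the studio offers 61.71, keeping 138.29.
Round 1 (the distributor proposes): rejecting gives the studio an expected 0.7 × 138.29 + 0.3 × 19 = 102.503, so the distributor offers 102.503, keeping 97.497.

102.50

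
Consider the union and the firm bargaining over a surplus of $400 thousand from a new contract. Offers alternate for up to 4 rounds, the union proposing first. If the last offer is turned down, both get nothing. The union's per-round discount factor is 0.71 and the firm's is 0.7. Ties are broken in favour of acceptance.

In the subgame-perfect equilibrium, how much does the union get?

By backward induction:
Round 4 (the firm proposes): the union will accept anything ≥ 0, so the firm offers 0 and keeps 400.
Round 3 (the union proposes): the firm can get 400 next round, worth 0.7 × 400 = 280 now; the union offers that and keeps 120.
Round 2 (the firm proposes): the union can get 120 next round, worth 0.71 × 120 = 85.2 now. The firm offers 85.2 and keeps 400 − 85.2 = 314.8.
Round 1 (the union proposes): the firm can get 314.8 next round, worth 0.7 × 314.8 = 220.36 now. The union offers 220.36 and keeps 400 − 220.36 = 179.64.

179.64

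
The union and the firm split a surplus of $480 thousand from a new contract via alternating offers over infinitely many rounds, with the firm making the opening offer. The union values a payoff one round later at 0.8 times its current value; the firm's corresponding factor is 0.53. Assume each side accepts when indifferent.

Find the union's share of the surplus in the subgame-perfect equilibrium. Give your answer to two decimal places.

313.33

In a stationary SPE each proposer offers the other exactly their discounted continuation value.
If the firm keeps x when proposing and the union keeps y when proposing, then x = 480 − 0.8y and y = 480 − 0.53x.
Solving: x = 480(1 − 0.8) / (1 − 0.53·0.8) = 96 / 0.576 ≈ 166.6667.
The union gets 480 − 166.6667 ≈ 313.3333.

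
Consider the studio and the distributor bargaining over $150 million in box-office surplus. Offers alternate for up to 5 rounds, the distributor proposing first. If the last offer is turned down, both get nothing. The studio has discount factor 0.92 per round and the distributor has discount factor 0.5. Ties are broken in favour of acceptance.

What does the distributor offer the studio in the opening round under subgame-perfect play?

100.74

By backward induction:
Round 5 (the distributor proposes): the studio will accept anything ≥ 0, so the distributor offers 0 and keeps 150.
Round 4 (the studio proposes): the distributor can get 150 next round, worth 0.5 × 150 = 75 now; the studio offers that and keeps 75.
Round 3 (the distributor proposes): the studio can get 75 next round, worth 0.92 × 75 = 69 now. The distributor offers 69 and keeps 150 − 69 = 81.
Round 2 (the studio proposes): the distributor can get 81 next round, worth 0.5 × 81 = 40.5 now, so the studio offers 40.5, keeping 109.5.
Round 1 (the distributor proposes): the studio can get 109.5 next round, worth 0.92 × 109.5 = 100.74 now, so the distributor offers 100.74, keeping 49.26.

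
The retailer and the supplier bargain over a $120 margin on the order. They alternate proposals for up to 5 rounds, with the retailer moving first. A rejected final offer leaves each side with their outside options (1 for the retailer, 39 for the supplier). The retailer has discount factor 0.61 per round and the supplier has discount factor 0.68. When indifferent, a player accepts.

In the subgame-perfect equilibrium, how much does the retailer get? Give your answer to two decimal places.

68.27

Round 5 (the retailer proposes): the supplier gets 39 if talks fail, so the retailer offers 39 and keeps 81.
Round 4 (the supplier proposes): the retailer can get 81 next round, worth 0.61 × 81 = 49.41 now; the supplier offers that and keeps 70.59.
Round 3 (the retailer proposes): the supplier can get 70.59 next round, worth 0.68 × 70.59 = 48.0012 now, so the retailer offers 48.0012, keeping 71.9988.
Round 2 (the supplier proposes): the retailer can get 71.9988 next round, worth 0.61 × 71.9988 = 43.919268 now; the supplier offers that and keeps 76.080732.
Round 1 (the retailer proposes): the supplier can get 76.080732 next round, worth 0.68 × 76.080732 = 51.73489776 now, so the retailer offers 51.73489776, keeping 68.26510224.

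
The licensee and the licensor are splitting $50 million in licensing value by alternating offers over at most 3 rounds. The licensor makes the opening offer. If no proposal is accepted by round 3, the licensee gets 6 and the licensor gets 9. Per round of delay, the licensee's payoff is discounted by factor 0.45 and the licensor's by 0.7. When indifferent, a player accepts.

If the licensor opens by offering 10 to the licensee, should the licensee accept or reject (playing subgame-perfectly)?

Accept

Work out the licensee's continuation value if the offer is rejected.
Round 3 (the licensor proposes): the licensee gets 6 if talks fail, so the licensor offers 6 and keeps 44.
Round 2 (the licensee proposes): the licensor can get 44 next round, worth 0.7 × 44 = 30.8 now, so the licensee offers 30.8, keeping 19.2.
So by rejecting in round 1, the licensee gets 19.2 next round, worth 0.45 × 19.2 = 8.64 now.
Offer 10 ≥ 8.64, so the licensee accepts.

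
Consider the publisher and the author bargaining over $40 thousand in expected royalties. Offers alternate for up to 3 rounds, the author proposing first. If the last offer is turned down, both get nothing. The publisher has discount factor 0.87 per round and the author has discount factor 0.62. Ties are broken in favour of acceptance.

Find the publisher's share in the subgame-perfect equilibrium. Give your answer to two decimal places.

Round 3 (the author proposes): rejection yields 0 for the publisher; the author offers 0 and keeps 40.
Round 2 (the publisher proposes): the author can get 40 next round, worth 0.62 × 40 = 24.8 now; the publisher offers that and keeps 15.2.
Round 1 (the author proposes): the publisher can get 15.2 next round, worth 0.87 × 15.2 = 13.224 now. The author offers 13.224 and keeps 40 − 13.224 = 26.776.

13.22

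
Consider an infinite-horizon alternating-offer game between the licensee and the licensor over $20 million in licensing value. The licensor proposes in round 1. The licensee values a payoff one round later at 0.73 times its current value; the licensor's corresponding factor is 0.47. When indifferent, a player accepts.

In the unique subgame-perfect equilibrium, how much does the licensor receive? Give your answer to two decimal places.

8.22

In a stationary SPE each proposer offers the other exactly their discounted continuation value.
If the licensor keeps x when proposing and the licensee keeps y when proposing, then x = 20 − 0.73y and y = 20 − 0.47x.
Solving: x = 20(1 − 0.73) / (1 − 0.47·0.73) = 5.4 / 0.6569 ≈ 8.2204.
The licensee gets 20 − 8.2204 ≈ 11.7796.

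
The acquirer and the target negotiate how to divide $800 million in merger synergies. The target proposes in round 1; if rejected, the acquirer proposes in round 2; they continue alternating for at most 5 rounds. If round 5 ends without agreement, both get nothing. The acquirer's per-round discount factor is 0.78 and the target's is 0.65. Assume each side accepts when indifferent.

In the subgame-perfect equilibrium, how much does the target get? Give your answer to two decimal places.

Round 5 (the target proposes): the acquirer will accept anything ≥ 0, so the target offers 0 and keeps 800.
Round 4 (the acquirer proposes): the target can get 800 next round, worth 0.65 × 800 = 520 now, so the acquirer offers 520, keeping 280.
Round 3 (the target proposes): the acquirer can get 280 next round, worth 0.78 × 280 = 218.4 now; the target offers that and keeps 581.6.
Round 2 (the acquirer proposes): the target can get 581.6 next round, worth 0.65 × 581.6 = 378.04 now; the acquirer offers that and keeps 421.96.
Round 1 (the target proposes): the acquirer can get 421.96 next round, worth 0.78 × 421.96 = 329.1288 now, so the target offers 329.1288, keeping 470.8712.

470.87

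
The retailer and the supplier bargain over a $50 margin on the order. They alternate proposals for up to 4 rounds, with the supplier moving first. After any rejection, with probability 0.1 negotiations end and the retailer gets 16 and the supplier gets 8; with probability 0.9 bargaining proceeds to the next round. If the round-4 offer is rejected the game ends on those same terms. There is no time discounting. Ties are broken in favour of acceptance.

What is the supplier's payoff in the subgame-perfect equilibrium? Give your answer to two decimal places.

Round 4 (the retailer proposes): the supplier gets 8 if talks fail, so the retailer offers 8 and keeps 42.
Round 3 (the supplier proposes): rejecting gives the retailer an expected 0.9 × 42 + 0.1 × 16 = 39.4; the supplier offers that and keeps 10.6.
Round 2 (the retailer proposes): rejecting gives the supplier an expected 0.9 × 10.6 + 0.1 × 8 = 10.34, so the retailer offers 10.34, keeping 39.66.
Round 1 (the supplier proposes): rejecting gives the retailer an expected 0.9 × 39.66 + 0.1 × 16 = 37.294; the supplier offers that and keeps 12.706.

12.71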